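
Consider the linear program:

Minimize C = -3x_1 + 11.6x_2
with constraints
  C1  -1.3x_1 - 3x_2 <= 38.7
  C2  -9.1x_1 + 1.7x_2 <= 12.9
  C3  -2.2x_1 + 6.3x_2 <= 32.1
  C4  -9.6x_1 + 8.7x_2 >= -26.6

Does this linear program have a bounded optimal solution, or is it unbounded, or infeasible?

bounded optimum

Extreme points and C = -3x_1 + 11.6x_2:
  (-2670/5359, 26373/5359) → C = 1569684/26795
  (-3149/1257, -7318/1257) → C = -377209/6285
  (14895/1378, 18334/2067) → C = 1456469/20670
The feasible region has finitely many vertices and no improving ray; the minimum is -377209/6285 at (-3149/1257, -7318/1257).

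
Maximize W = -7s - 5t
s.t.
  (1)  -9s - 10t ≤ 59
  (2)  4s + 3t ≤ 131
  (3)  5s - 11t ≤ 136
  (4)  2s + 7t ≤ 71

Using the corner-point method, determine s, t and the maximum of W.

Extreme points and W = -7s - 5t:
  (711/149, -1519/149) → W = 2618/149
  (-1123/43, 757/43) → W = 4076/43
  (1733/57, 83/57) → W = -4182/19

At the optimal vertex, -9s - 10t = 59 and 2s + 7t = 71.
Solving simultaneously gives s = -1123/43, t = 757/43.

s = -1123/43, t = 757/43, maximum W = 4076/43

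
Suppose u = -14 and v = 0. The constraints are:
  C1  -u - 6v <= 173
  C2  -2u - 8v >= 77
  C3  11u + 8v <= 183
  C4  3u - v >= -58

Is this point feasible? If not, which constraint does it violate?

not feasible — violates C2

Constraint C2: -2u - 8v = 28, which is not ≥ 77. All other constraints are satisfied.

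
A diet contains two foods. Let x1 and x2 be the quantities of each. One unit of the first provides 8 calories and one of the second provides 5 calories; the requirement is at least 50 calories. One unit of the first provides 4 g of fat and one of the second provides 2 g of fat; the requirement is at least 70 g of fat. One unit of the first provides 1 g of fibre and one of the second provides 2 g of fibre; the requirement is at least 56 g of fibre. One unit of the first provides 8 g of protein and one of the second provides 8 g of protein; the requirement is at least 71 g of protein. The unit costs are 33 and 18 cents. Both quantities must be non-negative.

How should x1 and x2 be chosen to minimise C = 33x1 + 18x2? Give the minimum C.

The feasible region is unbounded (it extends along (0, 1), (1, 0)), but C strictly increases along every unbounded feasible direction, so there is no improving ray and the minimum is attained at a vertex.

x1 = 14/3, x2 = 77/3, minimum C = 616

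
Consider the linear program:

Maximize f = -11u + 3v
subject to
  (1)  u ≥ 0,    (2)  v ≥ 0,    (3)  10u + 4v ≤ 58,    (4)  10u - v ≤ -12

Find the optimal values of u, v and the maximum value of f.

Feasible corners and f = -11u + 3v:
  (0, 29/2) → f = 87/2
  (0, 12) → f = 36
  (1/5, 14) → f = 199/5

The optimum lies where u = 0 and 10u + 4v = 58.
Solving simultaneously gives u = 0, v = 29/2.

u = 0, v = 29/2, maximum f = 87/2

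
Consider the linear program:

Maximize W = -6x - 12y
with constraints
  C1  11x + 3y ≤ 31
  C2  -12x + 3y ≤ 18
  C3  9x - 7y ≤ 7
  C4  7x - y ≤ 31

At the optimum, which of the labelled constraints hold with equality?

C2 and C3

Feasible corners and W = -6x - 12y:
  (13/23, 190/23) → W = -2358/23
  (119/52, 101/52) → W = -963/26
  (-49/19, -82/19) → W = 1278/19

The maximum is at (-49/19, -82/19). Substituting into each constraint, equality holds for C2 and C3; the remaining constraints have slack.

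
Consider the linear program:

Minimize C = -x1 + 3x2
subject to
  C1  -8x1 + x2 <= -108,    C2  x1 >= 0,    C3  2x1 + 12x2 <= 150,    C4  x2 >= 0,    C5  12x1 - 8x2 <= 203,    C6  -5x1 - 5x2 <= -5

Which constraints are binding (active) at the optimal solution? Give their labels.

C4 and C5

Vertices and C = -x1 + 3x2:
  (723/49, 492/49) → C = 753/49
  (27/2, 0) → C = -27/2
  (909/40, 697/80) → C = 273/80
  (203/12, 0) → C = -203/12

The minimum is at (203/12, 0). Substituting into each constraint, equality holds for C4 and C5; the remaining constraints have slack.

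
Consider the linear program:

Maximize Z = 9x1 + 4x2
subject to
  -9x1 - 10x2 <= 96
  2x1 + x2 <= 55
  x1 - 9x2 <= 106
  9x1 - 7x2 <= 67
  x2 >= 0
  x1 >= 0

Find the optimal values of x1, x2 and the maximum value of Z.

x1 = 452/23, x2 = 361/23, maximum Z = 5512/23

Extreme points and Z = 9x1 + 4x2:
  (452/23, 361/23) → Z = 5512/23
  (0, 55) → Z = 220
  (67/9, 0) → Z = 67
  (0, 0) → Z = 0

The binding constraints are 2x1 + x2 = 55 and 9x1 - 7x2 = 67.
Solving simultaneously gives x1 = 452/23, x2 = 361/23.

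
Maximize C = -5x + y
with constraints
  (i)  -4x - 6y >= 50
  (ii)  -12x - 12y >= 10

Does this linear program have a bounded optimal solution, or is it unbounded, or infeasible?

From the feasible point (45/2, -70/3), moving in the direction (-6, 4) keeps every constraint satisfied while C increases without bound.

unbounded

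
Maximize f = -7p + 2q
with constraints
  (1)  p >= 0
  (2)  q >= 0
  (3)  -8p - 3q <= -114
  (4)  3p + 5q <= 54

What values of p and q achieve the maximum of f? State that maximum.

p = 408/31, q = 90/31, maximum f = -2676/31

Feasible corners and f = -7p + 2q:
  (57/4, 0) → f = -399/4
  (18, 0) → f = -126
  (408/31, 90/31) → f = -2676/31

The binding constraints are -8p - 3q = -114 and 3p + 5q = 54.
Solving simultaneously gives p = 408/31, q = 90/31.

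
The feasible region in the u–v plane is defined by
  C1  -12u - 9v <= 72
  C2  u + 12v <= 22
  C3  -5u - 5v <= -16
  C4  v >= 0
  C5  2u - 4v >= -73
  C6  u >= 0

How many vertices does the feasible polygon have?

3

Pairwise boundary intersections that survive every other constraint:
  (82/55, 94/55)
  (22, 0)
  (16/5, 0)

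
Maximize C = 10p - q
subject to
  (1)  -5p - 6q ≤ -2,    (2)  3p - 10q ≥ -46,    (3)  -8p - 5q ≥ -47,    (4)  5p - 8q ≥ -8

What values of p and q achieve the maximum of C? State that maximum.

Vertices and C = 10p - q:
  (272/23, -219/23) → C = 2939/23
  (-16/35, 5/7) → C = -37/7
  (336/89, 299/89) → C = 3061/89

p = 272/23, q = -219/23, maximum C = 2939/23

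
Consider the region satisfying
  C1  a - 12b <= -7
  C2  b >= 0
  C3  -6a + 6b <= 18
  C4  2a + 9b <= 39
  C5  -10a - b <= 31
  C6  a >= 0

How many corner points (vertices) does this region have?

Of the 15 pairwise boundary intersections, those satisfying every inequality are:
  (135/11, 53/33)
  (0, 7/12)
  (12/11, 45/11)
  (0, 3)

4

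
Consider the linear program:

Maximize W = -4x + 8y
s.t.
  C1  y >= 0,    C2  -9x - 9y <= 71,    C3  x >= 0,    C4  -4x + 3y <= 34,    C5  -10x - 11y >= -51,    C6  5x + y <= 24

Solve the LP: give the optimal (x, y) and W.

Extreme points and W = -4x + 8y:
  (0, 0) → W = 0
  (24/5, 0) → W = -96/5
  (0, 51/11) → W = 408/11
  (71/15, 1/3) → W = -244/15

The optimum lies where x = 0 and -10x - 11y = -51.
Solving simultaneously gives x = 0, y = 51/11.

x = 0, y = 51/11, maximum W = 408/11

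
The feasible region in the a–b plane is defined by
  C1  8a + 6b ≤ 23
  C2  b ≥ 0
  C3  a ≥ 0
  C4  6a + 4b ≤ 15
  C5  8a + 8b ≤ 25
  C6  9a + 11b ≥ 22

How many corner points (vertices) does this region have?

Pairwise boundary intersections that survive every other constraint:
  (5/2, 0)
  (22/9, 0)
  (0, 25/8)
  (0, 2)
  (5/4, 15/8)

5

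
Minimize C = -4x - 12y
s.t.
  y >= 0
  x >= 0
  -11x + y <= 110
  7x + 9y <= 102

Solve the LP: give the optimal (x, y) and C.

x = 0, y = 34/3, minimum C = -136

Vertices and C = -4x - 12y:
  (0, 0) → C = 0
  (102/7, 0) → C = -408/7
  (0, 34/3) → C = -136

The binding constraints are x = 0 and 7x + 9y = 102.
Solving simultaneously gives x = 0, y = 34/3.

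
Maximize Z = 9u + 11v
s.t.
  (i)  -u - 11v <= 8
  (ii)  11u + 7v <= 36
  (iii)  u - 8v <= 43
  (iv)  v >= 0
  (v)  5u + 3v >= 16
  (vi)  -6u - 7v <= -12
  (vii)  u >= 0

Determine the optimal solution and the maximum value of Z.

u = 2, v = 2, maximum Z = 40

Feasible corners and Z = 9u + 11v:
  (36/11, 0) → Z = 324/11
  (2, 2) → Z = 40
  (16/5, 0) → Z = 144/5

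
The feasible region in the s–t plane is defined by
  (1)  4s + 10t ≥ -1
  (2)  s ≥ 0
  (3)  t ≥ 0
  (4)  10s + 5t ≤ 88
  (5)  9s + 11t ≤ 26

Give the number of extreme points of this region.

3

Intersecting each pair of boundary lines and keeping only the points that satisfy every inequality leaves:
  (0, 0)
  (0, 26/11)
  (26/9, 0)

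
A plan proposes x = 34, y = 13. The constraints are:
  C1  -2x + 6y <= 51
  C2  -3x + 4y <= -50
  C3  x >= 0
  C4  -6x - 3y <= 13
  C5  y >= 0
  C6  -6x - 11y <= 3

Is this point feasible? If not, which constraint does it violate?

C1: 10 ≤ 51 ✓
C2: -50 ≤ -50 ✓
C3: 34 ≥ 0 ✓
C4: -243 ≤ 13 ✓
C5: 13 ≥ 0 ✓
C6: -347 ≤ 3 ✓

feasible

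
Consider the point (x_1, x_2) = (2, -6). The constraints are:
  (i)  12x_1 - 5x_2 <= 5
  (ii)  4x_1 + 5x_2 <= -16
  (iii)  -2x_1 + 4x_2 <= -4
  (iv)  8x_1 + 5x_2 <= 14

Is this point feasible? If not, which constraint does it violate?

Constraint (i): 12x_1 - 5x_2 = 54, which is not ≤ 5. All other constraints are satisfied.

not feasible — violates (i)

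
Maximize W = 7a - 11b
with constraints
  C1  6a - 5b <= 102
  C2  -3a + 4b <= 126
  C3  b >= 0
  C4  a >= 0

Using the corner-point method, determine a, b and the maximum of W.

Corner points and W = 7a - 11b:
  (346/3, 118) → W = -1472/3
  (17, 0) → W = 119
  (0, 63/2) → W = -693/2
  (0, 0) → W = 0

The binding constraints are 6a - 5b = 102 and b = 0.
Solving simultaneously gives a = 17, b = 0.

a = 17, b = 0, maximum W = 119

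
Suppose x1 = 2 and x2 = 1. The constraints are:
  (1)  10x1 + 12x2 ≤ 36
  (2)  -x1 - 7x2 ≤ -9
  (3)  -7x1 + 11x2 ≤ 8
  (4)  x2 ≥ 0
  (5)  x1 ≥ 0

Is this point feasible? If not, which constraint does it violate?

feasible

(1): 32 ≤ 36 ✓
(2): -9 ≤ -9 ✓
(3): -3 ≤ 8 ✓
(4): 1 ≥ 0 ✓
(5): 2 ≥ 0 ✓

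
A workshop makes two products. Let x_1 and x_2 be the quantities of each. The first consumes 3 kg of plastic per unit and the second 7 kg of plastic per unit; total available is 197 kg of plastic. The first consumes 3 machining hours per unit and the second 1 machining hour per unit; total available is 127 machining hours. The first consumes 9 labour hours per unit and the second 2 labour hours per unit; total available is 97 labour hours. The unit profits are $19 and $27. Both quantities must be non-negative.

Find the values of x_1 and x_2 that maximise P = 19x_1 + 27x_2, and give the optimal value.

Corner points and P = 19x_1 + 27x_2:
  (0, 0) → P = 0
  (0, 197/7) → P = 5319/7
  (97/9, 0) → P = 1843/9
  (5, 26) → P = 797

The binding constraints are 3x_1 + 7x_2 = 197 and 9x_1 + 2x_2 = 97.
Solving simultaneously gives x_1 = 5, x_2 = 26.

x_1 = 5, x_2 = 26, maximum P = 797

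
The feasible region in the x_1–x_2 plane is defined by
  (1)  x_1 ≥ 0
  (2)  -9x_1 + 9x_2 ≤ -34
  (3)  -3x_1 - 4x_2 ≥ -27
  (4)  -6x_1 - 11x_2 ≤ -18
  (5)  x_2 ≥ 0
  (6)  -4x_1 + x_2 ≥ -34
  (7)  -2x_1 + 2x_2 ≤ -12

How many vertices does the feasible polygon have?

4

Of the 20 pairwise boundary intersections, those satisfying every inequality are:
  (163/19, 6/19)
  (51/7, 9/7)
  (17/2, 0)
  (6, 0)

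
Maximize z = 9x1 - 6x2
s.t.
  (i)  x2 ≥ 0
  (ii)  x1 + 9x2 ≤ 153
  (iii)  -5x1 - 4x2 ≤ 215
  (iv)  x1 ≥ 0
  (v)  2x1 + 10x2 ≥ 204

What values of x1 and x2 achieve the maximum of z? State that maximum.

x1 = 153, x2 = 0, maximum z = 1377

Feasible corners and z = 9x1 - 6x2:
  (153, 0) → z = 1377
  (102, 0) → z = 918
  (153/4, 51/4) → z = 1071/4

The binding constraints are x2 = 0 and x1 + 9x2 = 153.
Solving simultaneously gives x1 = 153, x2 = 0.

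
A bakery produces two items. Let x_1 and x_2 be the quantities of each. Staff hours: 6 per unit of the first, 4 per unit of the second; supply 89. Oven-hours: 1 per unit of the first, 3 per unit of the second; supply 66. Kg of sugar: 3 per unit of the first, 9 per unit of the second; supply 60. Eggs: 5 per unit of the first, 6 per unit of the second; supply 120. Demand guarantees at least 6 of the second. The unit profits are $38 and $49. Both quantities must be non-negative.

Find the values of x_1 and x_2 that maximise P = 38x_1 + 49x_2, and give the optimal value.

Extreme points and P = 38x_1 + 49x_2:
  (0, 20/3) → P = 980/3
  (0, 6) → P = 294
  (2, 6) → P = 370

The binding constraints are 3x_1 + 9x_2 = 60 and x_2 = 6.
Solving simultaneously gives x_1 = 2, x_2 = 6.

x_1 = 2, x_2 = 6, maximum P = 370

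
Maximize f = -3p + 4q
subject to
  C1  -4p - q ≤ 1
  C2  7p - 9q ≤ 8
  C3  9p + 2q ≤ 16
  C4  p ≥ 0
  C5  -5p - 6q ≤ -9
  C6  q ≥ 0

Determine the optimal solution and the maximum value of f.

p = 0, q = 8, maximum f = 32

Corner points and f = -3p + 4q:
  (32/19, 8/19) → f = -64/19
  (43/29, 23/87) → f = -295/87
  (0, 8) → f = 32
  (0, 3/2) → f = 6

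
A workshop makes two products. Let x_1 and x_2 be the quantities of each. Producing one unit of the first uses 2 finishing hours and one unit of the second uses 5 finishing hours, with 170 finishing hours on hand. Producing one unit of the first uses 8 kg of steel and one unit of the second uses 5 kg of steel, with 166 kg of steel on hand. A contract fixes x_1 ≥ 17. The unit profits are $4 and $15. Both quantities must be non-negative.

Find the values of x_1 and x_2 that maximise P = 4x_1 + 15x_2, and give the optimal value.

x_1 = 17, x_2 = 6, maximum P = 158

Vertices and P = 4x_1 + 15x_2:
  (83/4, 0) → P = 83
  (17, 0) → P = 68
  (17, 6) → P = 158

At the optimal vertex, 8x_1 + 5x_2 = 166 and x_1 = 17.
Solving simultaneously gives x_1 = 17, x_2 = 6.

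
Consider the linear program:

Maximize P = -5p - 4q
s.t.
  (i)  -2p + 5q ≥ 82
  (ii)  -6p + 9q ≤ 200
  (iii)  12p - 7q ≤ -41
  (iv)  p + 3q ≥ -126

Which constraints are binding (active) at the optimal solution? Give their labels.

(i) and (ii)

Vertices and P = -5p - 4q:
  (-131/6, 23/3) → P = 157/2
  (369/46, 451/23) → P = -5453/46
  (1031/66, 359/11) → P = -13771/66

The maximum is at (-131/6, 23/3). Substituting into each constraint, equality holds for (i) and (ii); the remaining constraints have slack.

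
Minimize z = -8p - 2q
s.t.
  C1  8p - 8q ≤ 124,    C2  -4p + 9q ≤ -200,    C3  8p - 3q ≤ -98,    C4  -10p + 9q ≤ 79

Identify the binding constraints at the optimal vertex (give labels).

Corner points and z = -8p - 2q:
  (-289/10, -222/5) → z = 320
  (-437/2, -234) → z = 2216
  (-247/10, -166/5) → z = 264
  (-93/2, -386/9) → z = 4120/9

The minimum is at (-247/10, -166/5). Substituting into each constraint, equality holds for C2 and C3; the remaining constraints have slack.

C2 and C3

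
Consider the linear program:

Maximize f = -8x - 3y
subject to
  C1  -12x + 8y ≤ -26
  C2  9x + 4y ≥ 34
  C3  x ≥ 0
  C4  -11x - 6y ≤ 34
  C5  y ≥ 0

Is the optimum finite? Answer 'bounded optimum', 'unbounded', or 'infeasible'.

bounded optimum

Feasible corners and f = -8x - 3y:
  (47/15, 29/20) → f = -353/12
  (34/9, 0) → f = -272/9
The feasible region has finitely many vertices and no improving ray; the maximum is -353/12 at (47/15, 29/20).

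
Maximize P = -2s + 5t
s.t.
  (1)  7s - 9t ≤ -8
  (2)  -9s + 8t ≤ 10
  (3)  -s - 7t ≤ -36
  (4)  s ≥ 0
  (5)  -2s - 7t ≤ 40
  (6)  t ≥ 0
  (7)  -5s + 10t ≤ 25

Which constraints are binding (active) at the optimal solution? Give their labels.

Extreme points and P = -2s + 5t:
  (134/29, 130/29) → P = 382/29
  (29/5, 27/5) → P = 77/5
  (37/9, 41/9) → P = 131/9

The maximum is at (29/5, 27/5). Substituting into each constraint, equality holds for (1) and (7); the remaining constraints have slack.

(1) and (7)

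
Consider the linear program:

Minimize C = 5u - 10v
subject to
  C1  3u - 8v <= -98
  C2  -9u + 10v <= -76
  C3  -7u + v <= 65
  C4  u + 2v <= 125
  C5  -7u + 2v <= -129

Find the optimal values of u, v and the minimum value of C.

u = 701/14, v = 1049/28, minimum C = -870/7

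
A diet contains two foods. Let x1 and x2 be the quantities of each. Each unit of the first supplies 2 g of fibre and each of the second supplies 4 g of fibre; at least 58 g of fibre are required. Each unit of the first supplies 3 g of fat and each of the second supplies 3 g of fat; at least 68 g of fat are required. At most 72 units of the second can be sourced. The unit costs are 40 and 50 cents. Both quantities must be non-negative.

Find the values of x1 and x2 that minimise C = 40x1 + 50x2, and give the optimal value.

x1 = 49/3, x2 = 19/3, minimum C = 970

Vertices and C = 40x1 + 50x2:
  (0, 68/3) → C = 3400/3
  (0, 72) → C = 3600
  (29, 0) → C = 1160
  (49/3, 19/3) → C = 970
The feasible region is unbounded (it extends along (1, 0)), but C strictly increases along every unbounded feasible direction, so there is no improving ray and the minimum is attained at a vertex.

At the optimal vertex, 2x1 + 4x2 = 58 and 3x1 + 3x2 = 68.
Solving simultaneously gives x1 = 49/3, x2 = 19/3.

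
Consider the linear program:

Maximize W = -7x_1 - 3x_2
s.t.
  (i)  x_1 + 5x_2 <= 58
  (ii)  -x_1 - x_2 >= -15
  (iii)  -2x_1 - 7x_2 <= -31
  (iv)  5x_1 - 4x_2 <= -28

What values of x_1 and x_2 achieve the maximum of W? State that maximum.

Corner points and W = -7x_1 - 3x_2:
  (-251/3, 85/3) → W = 1502/3
  (92/29, 318/29) → W = -1598/29
  (-72/43, 211/43) → W = -3

The binding constraints are x_1 + 5x_2 = 58 and -2x_1 - 7x_2 = -31.
Solving simultaneously gives x_1 = -251/3, x_2 = 85/3.

x_1 = -251/3, x_2 = 85/3, maximum W = 1502/3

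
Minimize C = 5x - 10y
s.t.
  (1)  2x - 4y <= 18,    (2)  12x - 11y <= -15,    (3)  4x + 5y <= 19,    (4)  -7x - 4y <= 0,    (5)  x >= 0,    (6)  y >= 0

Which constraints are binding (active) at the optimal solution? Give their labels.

Corner points and C = 5x - 10y:
  (67/52, 36/13) → C = -85/4
  (0, 15/11) → C = -150/11
  (0, 19/5) → C = -38

The minimum is at (0, 19/5). Substituting into each constraint, equality holds for (3) and (5); the remaining constraints have slack.

(3) and (5)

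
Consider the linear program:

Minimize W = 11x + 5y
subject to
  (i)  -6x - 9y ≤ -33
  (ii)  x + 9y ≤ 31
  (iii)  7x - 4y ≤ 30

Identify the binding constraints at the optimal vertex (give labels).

Extreme points and W = 11x + 5y:
  (2/5, 17/5) → W = 107/5
  (134/29, 17/29) → W = 1559/29
  (394/67, 187/67) → W = 5269/67

The minimum is at (2/5, 17/5). Substituting into each constraint, equality holds for (i) and (ii); the remaining constraints have slack.

(i) and (ii)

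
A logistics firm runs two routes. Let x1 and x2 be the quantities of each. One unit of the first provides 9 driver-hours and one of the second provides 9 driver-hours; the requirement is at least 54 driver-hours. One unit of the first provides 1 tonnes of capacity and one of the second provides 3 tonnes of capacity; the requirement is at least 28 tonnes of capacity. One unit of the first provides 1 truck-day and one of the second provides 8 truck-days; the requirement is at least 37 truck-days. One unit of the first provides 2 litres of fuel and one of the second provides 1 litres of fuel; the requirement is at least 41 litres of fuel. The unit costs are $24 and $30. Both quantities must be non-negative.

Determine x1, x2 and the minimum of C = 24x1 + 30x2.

x1 = 19, x2 = 3, minimum C = 546

The feasible region is unbounded (it extends along (0, 1), (1, 0)), but C strictly increases along every unbounded feasible direction, so there is no improving ray and the minimum is attained at a vertex.

At the optimal vertex, x1 + 3x2 = 28 and 2x1 + x2 = 41.
Solving simultaneously gives x1 = 19, x2 = 3.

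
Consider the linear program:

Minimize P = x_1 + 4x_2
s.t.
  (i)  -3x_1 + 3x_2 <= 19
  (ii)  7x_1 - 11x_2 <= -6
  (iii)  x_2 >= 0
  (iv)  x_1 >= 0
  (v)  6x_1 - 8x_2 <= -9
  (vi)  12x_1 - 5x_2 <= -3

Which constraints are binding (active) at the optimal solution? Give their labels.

(iv) and (v)

Vertices and P = x_1 + 4x_2:
  (0, 19/3) → P = 76/3
  (86/21, 73/7) → P = 962/21
  (0, 9/8) → P = 9/2
  (7/22, 15/11) → P = 127/22

The minimum is at (0, 9/8). Substituting into each constraint, equality holds for (iv) and (v); the remaining constraints have slack.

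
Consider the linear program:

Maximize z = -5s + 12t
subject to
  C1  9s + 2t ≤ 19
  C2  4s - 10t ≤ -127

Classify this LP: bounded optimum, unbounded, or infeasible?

From the feasible point (-32/49, 1219/98), moving in the direction (-10, -4) keeps every constraint satisfied while z increases without bound.

unbounded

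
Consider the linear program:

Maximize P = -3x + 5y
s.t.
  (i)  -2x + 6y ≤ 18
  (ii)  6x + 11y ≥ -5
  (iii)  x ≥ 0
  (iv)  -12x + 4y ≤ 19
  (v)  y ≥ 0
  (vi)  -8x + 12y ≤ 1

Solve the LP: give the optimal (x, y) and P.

Corner points and P = -3x + 5y:
  (35/4, 71/12) → P = 10/3
  (0, 0) → P = 0
  (0, 1/12) → P = 5/12
The feasible region is unbounded (it extends along (3, 1), (1, 0)), but P strictly decreases along every unbounded feasible direction, so there is no improving ray and the maximum is attained at a vertex.

The optimum lies where -2x + 6y = 18 and -8x + 12y = 1.
Solving simultaneously gives x = 35/4, y = 71/12.

x = 35/4, y = 71/12, maximum P = 10/3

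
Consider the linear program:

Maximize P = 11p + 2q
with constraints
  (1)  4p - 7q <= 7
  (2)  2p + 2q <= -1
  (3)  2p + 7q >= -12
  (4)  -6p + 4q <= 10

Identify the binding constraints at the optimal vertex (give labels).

Vertices and P = 11p + 2q:
  (7/22, -9/11) → P = 41/22
  (-5/6, -31/21) → P = -509/42
  (-6/5, 7/10) → P = -59/5
  (-59/25, -26/25) → P = -701/25

The maximum is at (7/22, -9/11). Substituting into each constraint, equality holds for (1) and (2); the remaining constraints have slack.

(1) and (2)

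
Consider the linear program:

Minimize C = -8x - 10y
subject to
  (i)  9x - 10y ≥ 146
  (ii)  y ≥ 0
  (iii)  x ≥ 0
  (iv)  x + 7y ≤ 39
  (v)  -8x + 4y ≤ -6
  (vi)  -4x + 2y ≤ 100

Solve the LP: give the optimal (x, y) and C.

Feasible corners and C = -8x - 10y:
  (146/9, 0) → C = -1168/9
  (1412/73, 205/73) → C = -13346/73
  (39, 0) → C = -312

The binding constraints are y = 0 and x + 7y = 39.
Solving simultaneously gives x = 39, y = 0.

x = 39, y = 0, minimum C = -312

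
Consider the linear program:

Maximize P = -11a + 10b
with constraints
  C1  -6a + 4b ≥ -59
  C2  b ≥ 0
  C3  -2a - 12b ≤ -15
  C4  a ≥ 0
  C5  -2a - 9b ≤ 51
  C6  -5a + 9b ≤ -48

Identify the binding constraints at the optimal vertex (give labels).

Vertices and P = -11a + 10b:
  (59/6, 0) → P = -649/6
  (339/34, 7/34) → P = -3659/34
  (48/5, 0) → P = -528/5

The maximum is at (48/5, 0). Substituting into each constraint, equality holds for C2 and C6; the remaining constraints have slack.

C2 and C6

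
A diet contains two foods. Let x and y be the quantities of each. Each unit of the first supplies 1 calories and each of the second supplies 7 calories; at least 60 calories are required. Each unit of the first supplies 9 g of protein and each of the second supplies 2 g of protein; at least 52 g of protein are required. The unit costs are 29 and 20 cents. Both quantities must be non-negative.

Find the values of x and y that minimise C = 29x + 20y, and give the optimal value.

Corner points and C = 29x + 20y:
  (0, 26) → C = 520
  (60, 0) → C = 1740
  (4, 8) → C = 276
The feasible region is unbounded (it extends along (0, 1), (1, 0)), but C strictly increases along every unbounded feasible direction, so there is no improving ray and the minimum is attained at a vertex.

x = 4, y = 8, minimum C = 276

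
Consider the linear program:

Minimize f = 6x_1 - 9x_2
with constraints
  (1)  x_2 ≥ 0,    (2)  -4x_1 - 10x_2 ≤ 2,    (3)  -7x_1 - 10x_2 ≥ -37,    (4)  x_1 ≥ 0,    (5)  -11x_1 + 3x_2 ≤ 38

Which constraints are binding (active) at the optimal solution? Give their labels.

(3) and (4)

Vertices and f = 6x_1 - 9x_2:
  (37/7, 0) → f = 222/7
  (0, 0) → f = 0
  (0, 37/10) → f = -333/10

The minimum is at (0, 37/10). Substituting into each constraint, equality holds for (3) and (4); the remaining constraints have slack.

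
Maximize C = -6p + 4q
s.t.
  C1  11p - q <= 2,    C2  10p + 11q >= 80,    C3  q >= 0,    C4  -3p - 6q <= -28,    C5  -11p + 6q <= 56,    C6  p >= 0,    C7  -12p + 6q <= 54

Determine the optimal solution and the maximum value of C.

p = 11/9, q = 103/9, maximum C = 346/9

The binding constraints are 11p - q = 2 and -12p + 6q = 54.
Solving simultaneously gives p = 11/9, q = 103/9.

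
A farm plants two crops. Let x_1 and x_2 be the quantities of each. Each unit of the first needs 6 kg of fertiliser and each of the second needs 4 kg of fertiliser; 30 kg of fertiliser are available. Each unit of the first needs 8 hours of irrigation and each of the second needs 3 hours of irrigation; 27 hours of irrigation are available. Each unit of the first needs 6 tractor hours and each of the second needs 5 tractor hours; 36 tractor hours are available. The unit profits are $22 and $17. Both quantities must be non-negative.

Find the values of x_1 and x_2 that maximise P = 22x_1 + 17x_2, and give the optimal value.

x_1 = 1, x_2 = 6, maximum P = 124

The optimum lies where 6x_1 + 4x_2 = 30 and 6x_1 + 5x_2 = 36.
Solving simultaneously gives x_1 = 1, x_2 = 6.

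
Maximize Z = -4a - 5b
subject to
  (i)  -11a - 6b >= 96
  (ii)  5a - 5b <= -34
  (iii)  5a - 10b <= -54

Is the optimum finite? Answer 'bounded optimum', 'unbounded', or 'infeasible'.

From the feasible point (-321/35, 57/70), moving in the direction (-10, -5) keeps every constraint satisfied while Z increases without bound.

unbounded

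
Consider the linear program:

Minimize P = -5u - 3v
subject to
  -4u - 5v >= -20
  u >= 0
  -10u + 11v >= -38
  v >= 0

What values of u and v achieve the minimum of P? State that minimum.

Feasible corners and P = -5u - 3v:
  (0, 4) → P = -12
  (205/47, 24/47) → P = -1097/47
  (0, 0) → P = 0
  (19/5, 0) → P = -19

The optimum lies where -4u - 5v = -20 and -10u + 11v = -38.
Solving simultaneously gives u = 205/47, v = 24/47.

u = 205/47, v = 24/47, minimum P = -1097/47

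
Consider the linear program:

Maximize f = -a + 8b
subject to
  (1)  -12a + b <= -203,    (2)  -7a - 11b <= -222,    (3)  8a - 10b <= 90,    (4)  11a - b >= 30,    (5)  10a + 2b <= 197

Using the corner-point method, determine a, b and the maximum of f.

a = 603/34, b = 167/17, maximum f = 2069/34

Feasible corners and f = -a + 8b:
  (2455/139, 1243/139) → f = 7489/139
  (603/34, 167/17) → f = 2069/34
  (1723/96, 841/96) → f = 5005/96

The binding constraints are -12a + b = -203 and 10a + 2b = 197.
Solving simultaneously gives a = 603/34, b = 167/17.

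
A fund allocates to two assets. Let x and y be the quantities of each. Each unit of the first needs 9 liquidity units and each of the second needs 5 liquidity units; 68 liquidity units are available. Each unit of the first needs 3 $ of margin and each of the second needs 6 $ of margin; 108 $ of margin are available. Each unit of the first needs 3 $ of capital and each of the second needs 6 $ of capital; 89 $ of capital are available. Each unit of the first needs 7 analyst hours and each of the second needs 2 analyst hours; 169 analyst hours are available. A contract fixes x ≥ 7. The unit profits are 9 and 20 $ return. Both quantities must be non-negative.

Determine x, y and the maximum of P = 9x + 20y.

Extreme points and P = 9x + 20y:
  (68/9, 0) → P = 68
  (7, 0) → P = 63
  (7, 1) → P = 83

At the optimal vertex, 9x + 5y = 68 and x = 7.
Solving simultaneously gives x = 7, y = 1.

x = 7, y = 1, maximum P = 83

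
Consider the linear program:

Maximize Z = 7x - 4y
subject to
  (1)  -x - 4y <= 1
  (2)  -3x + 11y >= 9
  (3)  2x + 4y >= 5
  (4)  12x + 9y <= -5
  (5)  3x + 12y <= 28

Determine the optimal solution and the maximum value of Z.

Extreme points and Z = 7x - 4y:
  (-13/6, 7/3) → Z = -49/2
  (-13/3, 41/12) → Z = -44
  (-8/3, 3) → Z = -92/3

x = -13/6, y = 7/3, maximum Z = -49/2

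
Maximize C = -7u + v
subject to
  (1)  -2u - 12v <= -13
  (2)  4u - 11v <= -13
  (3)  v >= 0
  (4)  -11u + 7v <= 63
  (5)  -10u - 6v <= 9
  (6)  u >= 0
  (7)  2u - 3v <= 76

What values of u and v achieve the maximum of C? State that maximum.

Extreme points and C = -7u + v:
  (0, 13/11) → C = 13/11
  (175/2, 33) → C = -1159/2
  (0, 9) → C = 9
The feasible region is unbounded (it extends along (3, 2), (7, 11)), but C strictly decreases along every unbounded feasible direction, so there is no improving ray and the maximum is attained at a vertex.

u = 0, v = 9, maximum C = 9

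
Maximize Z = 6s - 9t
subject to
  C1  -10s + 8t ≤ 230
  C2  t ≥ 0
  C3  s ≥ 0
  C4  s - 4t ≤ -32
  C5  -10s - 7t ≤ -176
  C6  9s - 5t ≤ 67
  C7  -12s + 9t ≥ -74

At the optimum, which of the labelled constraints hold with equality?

C4 and C6

Extreme points and Z = 6s - 9t:
  (0, 115/4) → Z = -1035/4
  (843/11, 1370/11) → Z = -7272/11
  (0, 176/7) → Z = -1584/7
  (480/47, 496/47) → Z = -1584/47
  (428/31, 355/31) → Z = -627/31

The maximum is at (428/31, 355/31). Substituting into each constraint, equality holds for C4 and C6; the remaining constraints have slack.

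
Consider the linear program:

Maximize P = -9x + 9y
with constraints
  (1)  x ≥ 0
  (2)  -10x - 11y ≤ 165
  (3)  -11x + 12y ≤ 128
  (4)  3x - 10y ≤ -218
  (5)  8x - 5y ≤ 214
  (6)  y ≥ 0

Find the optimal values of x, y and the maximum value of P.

x = 668/37, y = 1007/37, maximum P = 3051/37

Feasible corners and P = -9x + 9y:
  (668/37, 1007/37) → P = 3051/37
  (3208/41, 3378/41) → P = 1530/41
  (646/13, 2386/65) → P = -7596/65

The binding constraints are -11x + 12y = 128 and 3x - 10y = -218.
Solving simultaneously gives x = 668/37, y = 1007/37.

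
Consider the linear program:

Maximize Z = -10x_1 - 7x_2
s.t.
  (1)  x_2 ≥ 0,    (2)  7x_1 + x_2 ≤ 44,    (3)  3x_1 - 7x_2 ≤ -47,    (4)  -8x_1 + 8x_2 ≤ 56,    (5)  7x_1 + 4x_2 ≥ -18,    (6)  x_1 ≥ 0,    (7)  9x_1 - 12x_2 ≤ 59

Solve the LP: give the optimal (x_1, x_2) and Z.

The binding constraints are 3x_1 - 7x_2 = -47 and x_1 = 0.
Solving simultaneously gives x_1 = 0, x_2 = 47/7.

x_1 = 0, x_2 = 47/7, maximum Z = -47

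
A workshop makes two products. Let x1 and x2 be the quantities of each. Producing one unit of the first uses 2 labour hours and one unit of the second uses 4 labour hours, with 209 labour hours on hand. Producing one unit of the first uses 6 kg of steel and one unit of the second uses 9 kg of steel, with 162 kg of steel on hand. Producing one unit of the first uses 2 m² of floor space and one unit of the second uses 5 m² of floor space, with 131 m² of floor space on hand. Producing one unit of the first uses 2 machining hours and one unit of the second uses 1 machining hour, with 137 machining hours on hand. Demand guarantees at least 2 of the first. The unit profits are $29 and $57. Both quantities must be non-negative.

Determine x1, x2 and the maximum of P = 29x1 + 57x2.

x1 = 2, x2 = 50/3, maximum P = 1008

Corner points and P = 29x1 + 57x2:
  (27, 0) → P = 783
  (2, 0) → P = 58
  (2, 50/3) → P = 1008

The optimum lies where 6x1 + 9x2 = 162 and x1 = 2.
Solving simultaneously gives x1 = 2, x2 = 50/3.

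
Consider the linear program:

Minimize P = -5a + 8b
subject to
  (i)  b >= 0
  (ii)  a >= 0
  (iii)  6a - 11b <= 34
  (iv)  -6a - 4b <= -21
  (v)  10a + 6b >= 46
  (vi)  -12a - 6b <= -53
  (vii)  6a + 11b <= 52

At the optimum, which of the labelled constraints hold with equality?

(iii) and (vii)

Extreme points and P = -5a + 8b:
  (17/3, 0) → P = -85/3
  (23/5, 0) → P = -23
  (43/6, 9/11) → P = -1933/66
  (7/2, 11/6) → P = -17/6
  (271/96, 51/16) → P = 1093/96

The minimum is at (43/6, 9/11). Substituting into each constraint, equality holds for (iii) and (vii); the remaining constraints have slack.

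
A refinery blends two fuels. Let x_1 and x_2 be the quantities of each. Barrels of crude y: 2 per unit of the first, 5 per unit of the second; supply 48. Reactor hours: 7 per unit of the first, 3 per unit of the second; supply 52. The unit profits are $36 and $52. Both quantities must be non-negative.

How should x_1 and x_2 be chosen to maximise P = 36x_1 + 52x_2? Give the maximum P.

Feasible corners and P = 36x_1 + 52x_2:
  (0, 0) → P = 0
  (0, 48/5) → P = 2496/5
  (52/7, 0) → P = 1872/7
  (4, 8) → P = 560

The binding constraints are 2x_1 + 5x_2 = 48 and 7x_1 + 3x_2 = 52.
Solving simultaneously gives x_1 = 4, x_2 = 8.

x_1 = 4, x_2 = 8, maximum P = 560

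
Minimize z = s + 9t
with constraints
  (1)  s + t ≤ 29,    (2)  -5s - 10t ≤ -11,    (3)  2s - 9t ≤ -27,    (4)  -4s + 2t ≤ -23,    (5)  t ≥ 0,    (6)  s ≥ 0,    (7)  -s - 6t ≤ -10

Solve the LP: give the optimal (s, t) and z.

s = 261/32, t = 77/16, minimum z = 1647/32

Corner points and z = s + 9t:
  (234/11, 85/11) → z = 999/11
  (27/2, 31/2) → z = 153
  (261/32, 77/16) → z = 1647/32

The binding constraints are 2s - 9t = -27 and -4s + 2t = -23.
Solving simultaneously gives s = 261/32, t = 77/16.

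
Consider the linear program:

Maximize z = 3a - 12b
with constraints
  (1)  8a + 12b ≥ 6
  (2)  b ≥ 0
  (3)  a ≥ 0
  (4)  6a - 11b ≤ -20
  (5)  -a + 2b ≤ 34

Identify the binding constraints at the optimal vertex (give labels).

(3) and (4)

Vertices and z = 3a - 12b:
  (0, 20/11) → z = -240/11
  (0, 17) → z = -204
  (334, 184) → z = -1206

The maximum is at (0, 20/11). Substituting into each constraint, equality holds for (3) and (4); the remaining constraints have slack.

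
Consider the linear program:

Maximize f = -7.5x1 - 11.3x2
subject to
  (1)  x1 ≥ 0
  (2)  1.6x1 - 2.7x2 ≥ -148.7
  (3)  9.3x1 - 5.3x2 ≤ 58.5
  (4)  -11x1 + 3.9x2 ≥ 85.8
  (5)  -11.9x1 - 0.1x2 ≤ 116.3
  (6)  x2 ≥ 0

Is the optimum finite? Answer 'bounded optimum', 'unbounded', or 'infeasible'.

Feasible corners and f = -7.5x1 - 11.3x2:
  (0, 1487/27) → f = -168031/270
  (0, 22) → f = -248.6
  (11609/782, 74921/1173) → f = -19544171/23460
The feasible region has finitely many vertices and no improving ray; the maximum is -248.6 at (0, 22).

bounded optimum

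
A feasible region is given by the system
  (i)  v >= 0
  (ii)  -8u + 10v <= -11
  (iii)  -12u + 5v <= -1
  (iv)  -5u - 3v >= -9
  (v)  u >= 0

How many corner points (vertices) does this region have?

3

Pairwise boundary intersections that survive every other constraint:
  (11/8, 0)
  (9/5, 0)
  (123/74, 17/74)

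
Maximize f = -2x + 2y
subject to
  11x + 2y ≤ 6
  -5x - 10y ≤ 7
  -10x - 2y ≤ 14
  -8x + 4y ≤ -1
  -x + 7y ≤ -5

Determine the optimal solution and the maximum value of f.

Extreme points and f = -2x + 2y:
  (37/50, -107/100) → f = -181/50
  (52/79, -49/79) → f = -202/79
  (1/45, -32/45) → f = -22/15

x = 1/45, y = -32/45, maximum f = -22/15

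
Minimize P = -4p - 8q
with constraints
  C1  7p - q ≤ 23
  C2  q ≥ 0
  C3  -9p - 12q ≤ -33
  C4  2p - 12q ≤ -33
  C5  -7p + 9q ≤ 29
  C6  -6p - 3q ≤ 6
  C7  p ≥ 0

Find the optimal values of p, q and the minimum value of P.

Feasible corners and P = -4p - 8q:
  (309/82, 277/82) → P = -1726/41
  (59/14, 13/2) → P = -482/7
  (0, 11/4) → P = -22
  (0, 29/9) → P = -232/9

The optimum lies where 7p - q = 23 and -7p + 9q = 29.
Solving simultaneously gives p = 59/14, q = 13/2.

p = 59/14, q = 13/2, minimum P = -482/7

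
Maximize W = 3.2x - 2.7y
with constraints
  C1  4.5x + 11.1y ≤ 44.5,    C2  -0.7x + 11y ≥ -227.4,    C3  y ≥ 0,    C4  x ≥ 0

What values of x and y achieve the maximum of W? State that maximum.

Feasible corners and W = 3.2x - 2.7y:
  (89/9, 0) → W = 1424/45
  (0, 445/111) → W = -801/74
  (0, 0) → W = 0

The optimum lies where 4.5x + 11.1y = 44.5 and y = 0.
Solving simultaneously gives x = 89/9, y = 0.

x = 89/9, y = 0, maximum W = 1424/45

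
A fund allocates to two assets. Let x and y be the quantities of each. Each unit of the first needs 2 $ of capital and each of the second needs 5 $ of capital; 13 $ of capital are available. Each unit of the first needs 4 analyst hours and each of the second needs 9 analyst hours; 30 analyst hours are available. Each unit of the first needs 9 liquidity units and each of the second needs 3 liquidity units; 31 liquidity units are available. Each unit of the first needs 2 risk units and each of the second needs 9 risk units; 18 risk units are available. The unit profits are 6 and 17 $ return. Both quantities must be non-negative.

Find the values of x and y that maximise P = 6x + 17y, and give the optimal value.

At the optimal vertex, 9x + 3y = 31 and 2x + 9y = 18.
Solving simultaneously gives x = 3, y = 4/3.

x = 3, y = 4/3, maximum P = 122/3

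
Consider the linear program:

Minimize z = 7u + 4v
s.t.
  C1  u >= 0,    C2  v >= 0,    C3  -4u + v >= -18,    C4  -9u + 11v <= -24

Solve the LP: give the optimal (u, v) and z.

Feasible corners and z = 7u + 4v:
  (9/2, 0) → z = 63/2
  (8/3, 0) → z = 56/3
  (174/35, 66/35) → z = 1482/35

The optimum lies where v = 0 and -9u + 11v = -24.
Solving simultaneously gives u = 8/3, v = 0.

u = 8/3, v = 0, minimum z = 56/3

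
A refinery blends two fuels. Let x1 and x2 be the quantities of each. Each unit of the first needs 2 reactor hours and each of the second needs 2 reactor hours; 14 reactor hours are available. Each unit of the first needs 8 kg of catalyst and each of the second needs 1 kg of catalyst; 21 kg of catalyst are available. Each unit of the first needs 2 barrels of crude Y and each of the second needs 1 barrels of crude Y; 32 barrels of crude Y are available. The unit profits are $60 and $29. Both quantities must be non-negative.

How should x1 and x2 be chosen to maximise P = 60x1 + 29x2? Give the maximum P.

Corner points and P = 60x1 + 29x2:
  (0, 0) → P = 0
  (0, 7) → P = 203
  (21/8, 0) → P = 315/2
  (2, 5) → P = 265

At the optimal vertex, 2x1 + 2x2 = 14 and 8x1 + x2 = 21.
Solving simultaneously gives x1 = 2, x2 = 5.

x1 = 2, x2 = 5, maximum P = 265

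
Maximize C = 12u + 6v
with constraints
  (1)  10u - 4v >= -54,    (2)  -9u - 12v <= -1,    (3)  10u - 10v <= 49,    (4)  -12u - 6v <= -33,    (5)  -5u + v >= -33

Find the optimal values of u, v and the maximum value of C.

u = 93/5, v = 60, maximum C = 2916/5

Feasible corners and C = 12u + 6v:
  (-16/9, 163/18) → C = 33
  (93/5, 60) → C = 2916/5
  (52/15, -43/30) → C = 33
  (281/40, 17/8) → C = 1941/20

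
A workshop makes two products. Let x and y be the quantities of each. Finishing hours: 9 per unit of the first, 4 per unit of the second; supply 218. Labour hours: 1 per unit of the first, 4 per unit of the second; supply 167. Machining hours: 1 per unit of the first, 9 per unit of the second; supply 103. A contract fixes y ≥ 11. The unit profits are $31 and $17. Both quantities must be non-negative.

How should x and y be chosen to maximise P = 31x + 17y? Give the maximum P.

x = 4, y = 11, maximum P = 311

Feasible corners and P = 31x + 17y:
  (0, 103/9) → P = 1751/9
  (0, 11) → P = 187
  (4, 11) → P = 311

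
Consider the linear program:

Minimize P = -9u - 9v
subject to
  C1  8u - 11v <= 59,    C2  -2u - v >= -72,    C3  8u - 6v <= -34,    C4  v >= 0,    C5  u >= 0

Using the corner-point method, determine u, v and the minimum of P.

u = 0, v = 72, minimum P = -648

Vertices and P = -9u - 9v:
  (199/10, 161/5) → P = -4689/10
  (0, 72) → P = -648
  (0, 17/3) → P = -51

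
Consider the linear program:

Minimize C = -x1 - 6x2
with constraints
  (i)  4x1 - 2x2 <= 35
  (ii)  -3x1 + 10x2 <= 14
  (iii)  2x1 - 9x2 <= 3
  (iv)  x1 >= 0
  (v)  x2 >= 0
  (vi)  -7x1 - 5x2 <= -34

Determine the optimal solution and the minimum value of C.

Feasible corners and C = -x1 - 6x2:
  (189/17, 161/34) → C = -672/17
  (309/32, 29/16) → C = -657/32
  (54/17, 40/17) → C = -294/17
  (321/73, 47/73) → C = -603/73

x1 = 189/17, x2 = 161/34, minimum C = -672/17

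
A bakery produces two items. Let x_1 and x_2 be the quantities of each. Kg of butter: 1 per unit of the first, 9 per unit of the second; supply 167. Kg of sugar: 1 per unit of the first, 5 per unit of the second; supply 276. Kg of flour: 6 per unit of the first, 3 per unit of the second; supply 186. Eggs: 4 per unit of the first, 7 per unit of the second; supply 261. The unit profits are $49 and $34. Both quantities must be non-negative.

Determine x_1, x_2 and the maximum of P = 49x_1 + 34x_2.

x_1 = 23, x_2 = 16, maximum P = 1671

Vertices and P = 49x_1 + 34x_2:
  (0, 0) → P = 0
  (0, 167/9) → P = 5678/9
  (31, 0) → P = 1519
  (23, 16) → P = 1671

The binding constraints are x_1 + 9x_2 = 167 and 6x_1 + 3x_2 = 186.
Solving simultaneously gives x_1 = 23, x_2 = 16.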